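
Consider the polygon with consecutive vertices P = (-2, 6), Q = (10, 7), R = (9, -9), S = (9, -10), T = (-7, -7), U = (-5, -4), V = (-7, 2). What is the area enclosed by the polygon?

226

Apply the surveyor's formula: 2A = Σ (x_i·y_{i+1} − x_{i+1}·y_i), indices taken mod 7.
Σ = (-74) + (-153) + (-9) + (-133) + (-7) + (-38) + (-38) = -452
Area = |Σ|/2 = 226.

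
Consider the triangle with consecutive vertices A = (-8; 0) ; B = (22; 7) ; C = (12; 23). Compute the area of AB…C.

275

Apply the shoelace (surveyor's) formula: 2A = Σ (x_i·y_{i+1} − x_{i+1}·y_i), indices taken mod 3.
Σ = (-56) + (422) + (184) = 550
Area = |Σ|/2 = 275.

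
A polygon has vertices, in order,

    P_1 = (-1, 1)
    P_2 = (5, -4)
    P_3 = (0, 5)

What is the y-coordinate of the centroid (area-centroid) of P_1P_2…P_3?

Apply Gauss's area formula. First the cross-terms c_i = x_i·y_{i+1} − x_{i+1}·y_i:
  -1, 25, 5  ⇒  2A = 29, A = 14.5.
Then Σ (y_i + y_{i+1})·c_i = 58, so ȳ = 58 / (6·14.5) = 2/3.

2/3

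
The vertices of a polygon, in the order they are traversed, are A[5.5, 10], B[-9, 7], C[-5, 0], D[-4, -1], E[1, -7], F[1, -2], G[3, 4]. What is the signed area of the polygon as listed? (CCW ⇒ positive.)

110.25

Apply the shoelace (surveyor's) formula: 2A = Σ (x_i·y_{i+1} − x_{i+1}·y_i), indices taken mod 7.
Σ = (128.5) + (35) + (5) + (29) + (5) + (10) + (8) = 220.5
Signed area = Σ/2 = 110.25 (positive ⇒ counter-clockwise traversal).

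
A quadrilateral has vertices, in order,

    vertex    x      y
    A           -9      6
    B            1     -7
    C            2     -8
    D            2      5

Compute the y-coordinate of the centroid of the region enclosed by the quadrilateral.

Apply the shoelace formula. First the cross-terms c_i = x_i·y_{i+1} − x_{i+1}·y_i:
  57, 6, 26, 57  ⇒  2A = 146, A = 73.
Then Σ (y_i + y_{i+1})·c_i = 402, so ȳ = 402 / (6·73) = 67/73.

67/73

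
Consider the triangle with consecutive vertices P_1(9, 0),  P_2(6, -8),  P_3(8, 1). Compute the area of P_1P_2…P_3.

5.5

Apply Gauss's area formula: 2A = Σ (x_i·y_{i+1} − x_{i+1}·y_i), indices taken mod 3.
Σ = (-72) + (70) + (-9) = -11
Area = |Σ|/2 = 5.5.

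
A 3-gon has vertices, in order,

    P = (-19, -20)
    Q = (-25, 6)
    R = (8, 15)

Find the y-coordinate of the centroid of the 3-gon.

Apply the surveyor's formula. First the cross-terms c_i = x_i·y_{i+1} − x_{i+1}·y_i:
  -614, -423, 125  ⇒  2A = -912, A = -456.
Then Σ (y_i + y_{i+1})·c_i = -912, so ȳ = -912 / (6·(-456)) = 1/3.

1/3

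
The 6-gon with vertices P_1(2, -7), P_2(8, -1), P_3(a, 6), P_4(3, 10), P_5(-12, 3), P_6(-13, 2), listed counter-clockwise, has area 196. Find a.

Write out the shoelace sum; only the two edges meeting at P_3 involve a:
2·Area = [(8·6 − a·(-1)) + (a·10 − 3·6)] + 285
       = 11·a + 315 = 392
⇒ a = 7.

7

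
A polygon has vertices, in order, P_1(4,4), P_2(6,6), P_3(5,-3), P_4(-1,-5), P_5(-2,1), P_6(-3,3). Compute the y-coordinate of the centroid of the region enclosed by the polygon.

Apply the surveyor's formula. First the cross-terms c_i = x_i·y_{i+1} − x_{i+1}·y_i:
  0, -48, -28, -11, -3, -24  ⇒  2A = -114, A = -57.
Then Σ (y_i + y_{i+1})·c_i = -56, so ȳ = -56 / (6·(-57)) = 28/171.

28/171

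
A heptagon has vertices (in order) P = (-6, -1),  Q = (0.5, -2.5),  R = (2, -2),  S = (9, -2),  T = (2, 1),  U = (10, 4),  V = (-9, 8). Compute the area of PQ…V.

108.75

Cross-terms: 15.5, 4, 14, 13, -2, 116, 57  ⇒  Σ = 217.5
Area = |Σ|/2 = 108.75.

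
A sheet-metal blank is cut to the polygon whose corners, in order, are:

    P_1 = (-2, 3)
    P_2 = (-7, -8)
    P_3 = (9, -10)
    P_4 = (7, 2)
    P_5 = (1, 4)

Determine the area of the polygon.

Apply the surveyor's formula: 2A = Σ (x_i·y_{i+1} − x_{i+1}·y_i), indices taken mod 5.
Cross-terms: 37, 142, 88, 26, 11  ⇒  Σ = 304
Area = |Σ|/2 = 152.

152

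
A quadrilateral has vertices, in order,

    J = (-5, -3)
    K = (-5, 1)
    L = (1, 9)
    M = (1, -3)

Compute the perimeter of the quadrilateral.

32

|JK| = √((0)² + (4)²) = √16 = 4
|KL| = √((6)² + (8)²) = √100 = 10
|LM| = √((0)² + (-12)²) = √144 = 12
|MJ| = √((-6)² + (0)²) = √36 = 6
Perimeter = 4 + 10 + 12 + 6 = 32.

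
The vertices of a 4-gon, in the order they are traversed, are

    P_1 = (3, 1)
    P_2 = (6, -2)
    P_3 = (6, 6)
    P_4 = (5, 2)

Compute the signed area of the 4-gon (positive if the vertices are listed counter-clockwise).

8.5

Σ = (-12) + (48) + (-18) + (-1) = 17
Signed area = Σ/2 = 8.5 (positive ⇒ counter-clockwise traversal).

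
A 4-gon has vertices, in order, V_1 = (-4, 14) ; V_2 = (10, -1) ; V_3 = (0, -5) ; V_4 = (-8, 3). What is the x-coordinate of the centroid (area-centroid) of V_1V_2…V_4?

Apply the shoelace (surveyor's) formula. First the cross-terms c_i = x_i·y_{i+1} − x_{i+1}·y_i:
  -136, -50, -40, -100  ⇒  2A = -326, A = -163.
Then Σ (x_i + x_{i+1})·c_i = 204, so x̄ = 204 / (6·(-163)) = -34/163.

-34/163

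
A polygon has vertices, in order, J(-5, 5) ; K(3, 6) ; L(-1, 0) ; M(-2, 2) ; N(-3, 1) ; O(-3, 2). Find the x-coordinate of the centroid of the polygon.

Apply Gauss's area formula. First the cross-terms c_i = x_i·y_{i+1} − x_{i+1}·y_i:
  -45, 6, -2, 4, -3, -5  ⇒  2A = -45, A = -22.5.
Then Σ (x_i + x_{i+1})·c_i = 146, so x̄ = 146 / (6·(-22.5)) = -146/135.

-146/135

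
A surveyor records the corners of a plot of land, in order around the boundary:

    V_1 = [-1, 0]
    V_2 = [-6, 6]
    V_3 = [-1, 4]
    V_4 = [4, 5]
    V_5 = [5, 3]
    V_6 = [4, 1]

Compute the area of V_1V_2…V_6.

32

Apply the shoelace formula: 2A = Σ (x_i·y_{i+1} − x_{i+1}·y_i), indices taken mod 6.
Cross-terms: -6, -18, -21, -13, -7, 1  ⇒  Σ = -64
Area = |Σ|/2 = 32.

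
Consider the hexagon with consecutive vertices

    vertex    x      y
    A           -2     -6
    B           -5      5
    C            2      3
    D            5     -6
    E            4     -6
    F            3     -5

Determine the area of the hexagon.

64

Σ = (-40) + (-25) + (-27) + (-6) + (-2) + (-28) = -128
Area = |Σ|/2 = 64.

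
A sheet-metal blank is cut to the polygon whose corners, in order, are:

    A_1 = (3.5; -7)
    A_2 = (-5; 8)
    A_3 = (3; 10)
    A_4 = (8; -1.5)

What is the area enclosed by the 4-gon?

108.125

Apply the shoelace formula: 2A = Σ (x_i·y_{i+1} − x_{i+1}·y_i), indices taken mod 4.
Σ = (-7) + (-74) + (-84.5) + (-50.75) = -216.25
Area = |Σ|/2 = 108.125.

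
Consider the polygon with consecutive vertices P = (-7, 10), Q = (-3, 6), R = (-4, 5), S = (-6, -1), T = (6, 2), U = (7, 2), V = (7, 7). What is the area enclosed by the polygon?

Apply the shoelace formula: 2A = Σ (x_i·y_{i+1} − x_{i+1}·y_i), indices taken mod 7.
P→Q: (-7)(6) − (-3)(10) = -12
Q→R: (-3)(5) − (-4)(6) = 9
R→S: (-4)(-1) − (-6)(5) = 34
S→T: (-6)(2) − (6)(-1) = -6
T→U: (6)(2) − (7)(2) = -2
U→V: (7)(7) − (7)(2) = 35
V→P: (7)(10) − (-7)(7) = 119
Σ = 177
Area = |Σ|/2 = 88.5.

88.5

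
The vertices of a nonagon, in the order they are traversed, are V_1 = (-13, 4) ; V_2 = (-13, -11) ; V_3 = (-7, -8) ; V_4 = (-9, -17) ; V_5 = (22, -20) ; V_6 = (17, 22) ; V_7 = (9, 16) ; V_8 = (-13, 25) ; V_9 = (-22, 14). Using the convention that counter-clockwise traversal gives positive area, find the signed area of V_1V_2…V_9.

1308

Apply the surveyor's formula: 2A = Σ (x_i·y_{i+1} − x_{i+1}·y_i), indices taken mod 9.
Σ = (195) + (27) + (47) + (554) + (824) + (74) + (433) + (368) + (94) = 2616
Signed area = Σ/2 = 1308 (positive ⇒ counter-clockwise traversal).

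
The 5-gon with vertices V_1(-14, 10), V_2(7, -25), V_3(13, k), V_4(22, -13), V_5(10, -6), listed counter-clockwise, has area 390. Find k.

-22

Write out the shoelace sum; only the two edges meeting at V_3 involve k:
2·Area = [(7·k − 13·(-25)) + (13·(-13) − 22·k)] + 294
       = -15·k + 450 = 780
⇒ k = -22.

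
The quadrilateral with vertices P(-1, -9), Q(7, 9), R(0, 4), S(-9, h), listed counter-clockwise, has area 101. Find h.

The doubled signed area Σ (x_i y_{i+1} − x_{i+1} y_i) is linear in h.
With h=0 it equals 199; the coefficient of h is 1 (from the two edges through S).
So 1·h + 199 = 2·101 = 202 ⇒ h = 3.

3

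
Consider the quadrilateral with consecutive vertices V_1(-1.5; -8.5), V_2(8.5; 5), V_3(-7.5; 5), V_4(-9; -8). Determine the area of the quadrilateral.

Σ = (64.75) + (80) + (105) + (64.5) = 314.25
Area = |Σ|/2 = 157.125.

157.125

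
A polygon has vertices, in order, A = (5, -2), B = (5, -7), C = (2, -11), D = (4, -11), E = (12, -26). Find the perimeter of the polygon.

|AB| = √((0)² + (-5)²) = √25 = 5
|BC| = √((-3)² + (-4)²) = √25 = 5
|CD| = √((2)² + (0)²) = √4 = 2
|DE| = √((8)² + (-15)²) = √289 = 17
|EA| = √((-7)² + (24)²) = √625 = 25
Perimeter = 5 + 5 + 2 + 17 + 25 = 54.

54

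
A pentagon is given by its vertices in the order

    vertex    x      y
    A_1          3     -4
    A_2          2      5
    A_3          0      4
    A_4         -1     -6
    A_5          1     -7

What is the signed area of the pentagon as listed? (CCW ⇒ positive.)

32.5

Apply the shoelace formula: 2A = Σ (x_i·y_{i+1} − x_{i+1}·y_i), indices taken mod 5.
Cross-terms: 23, 8, 4, 13, 17  ⇒  Σ = 65
Signed area = Σ/2 = 32.5 (positive ⇒ counter-clockwise traversal).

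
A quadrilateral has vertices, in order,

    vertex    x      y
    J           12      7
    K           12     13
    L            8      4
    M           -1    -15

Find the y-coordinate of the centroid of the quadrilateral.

Apply the shoelace formula. First the cross-terms c_i = x_i·y_{i+1} − x_{i+1}·y_i:
  72, -56, -116, 173  ⇒  2A = 73, A = 36.5.
Then Σ (y_i + y_{i+1})·c_i = 380, so ȳ = 380 / (6·36.5) = 380/219.

380/219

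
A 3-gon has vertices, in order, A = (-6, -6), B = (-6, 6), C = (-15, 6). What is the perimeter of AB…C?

36

|AB| = √((0)² + (12)²) = √144 = 12
|BC| = √((-9)² + (0)²) = √81 = 9
|CA| = √((9)² + (-12)²) = √225 = 15
Perimeter = 12 + 9 + 15 = 36.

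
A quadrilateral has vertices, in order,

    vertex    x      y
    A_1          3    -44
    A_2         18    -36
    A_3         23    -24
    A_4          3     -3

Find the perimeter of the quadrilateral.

100

|A_1A_2| = √((15)² + (8)²) = √289 = 17
|A_2A_3| = √((5)² + (12)²) = √169 = 13
|A_3A_4| = √((-20)² + (21)²) = √841 = 29
|A_4A_1| = √((0)² + (-41)²) = √1681 = 41
Perimeter = 17 + 13 + 29 + 41 = 100.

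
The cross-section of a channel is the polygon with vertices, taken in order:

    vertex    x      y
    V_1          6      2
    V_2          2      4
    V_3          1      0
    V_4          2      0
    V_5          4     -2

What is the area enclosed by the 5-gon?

16

Apply the shoelace formula: 2A = Σ (x_i·y_{i+1} − x_{i+1}·y_i), indices taken mod 5.
Σ = (20) + (-4) + (0) + (-4) + (20) = 32
Area = |Σ|/2 = 16.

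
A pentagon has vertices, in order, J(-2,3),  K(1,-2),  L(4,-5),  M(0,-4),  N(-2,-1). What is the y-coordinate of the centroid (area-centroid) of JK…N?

Apply the shoelace (surveyor's) formula. First the cross-terms c_i = x_i·y_{i+1} − x_{i+1}·y_i:
  1, 3, -16, -8, -8  ⇒  2A = -28, A = -14.
Then Σ (y_i + y_{i+1})·c_i = 148, so ȳ = 148 / (6·(-14)) = -37/21.

-37/21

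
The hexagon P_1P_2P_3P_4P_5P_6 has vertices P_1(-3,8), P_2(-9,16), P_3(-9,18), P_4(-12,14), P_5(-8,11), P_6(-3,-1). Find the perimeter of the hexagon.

|P_1P_2| = √((-6)² + (8)²) = √100 = 10
|P_2P_3| = √((0)² + (2)²) = √4 = 2
|P_3P_4| = √((-3)² + (-4)²) = √25 = 5
|P_4P_5| = √((4)² + (-3)²) = √25 = 5
|P_5P_6| = √((5)² + (-12)²) = √169 = 13
|P_6P_1| = √((0)² + (9)²) = √81 = 9
Perimeter = 10 + 2 + 5 + 5 + 13 + 9 = 44.

44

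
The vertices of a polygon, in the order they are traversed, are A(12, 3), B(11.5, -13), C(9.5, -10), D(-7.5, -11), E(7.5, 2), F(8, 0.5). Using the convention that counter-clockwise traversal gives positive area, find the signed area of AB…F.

-144.125

Apply the surveyor's formula: 2A = Σ (x_i·y_{i+1} − x_{i+1}·y_i), indices taken mod 6.
Σ = (-190.5) + (8.5) + (-179.5) + (67.5) + (-12.25) + (18) = -288.25
Signed area = Σ/2 = -144.125 (negative ⇒ clockwise traversal).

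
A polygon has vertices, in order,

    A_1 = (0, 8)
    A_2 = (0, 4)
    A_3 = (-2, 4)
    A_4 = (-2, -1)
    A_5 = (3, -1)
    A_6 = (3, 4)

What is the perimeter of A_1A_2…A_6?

26

|A_1A_2| = √((0)² + (-4)²) = √16 = 4
|A_2A_3| = √((-2)² + (0)²) = √4 = 2
|A_3A_4| = √((0)² + (-5)²) = √25 = 5
|A_4A_5| = √((5)² + (0)²) = √25 = 5
|A_5A_6| = √((0)² + (5)²) = √25 = 5
|A_6A_1| = √((-3)² + (4)²) = √25 = 5
Perimeter = 4 + 2 + 5 + 5 + 5 + 5 = 26.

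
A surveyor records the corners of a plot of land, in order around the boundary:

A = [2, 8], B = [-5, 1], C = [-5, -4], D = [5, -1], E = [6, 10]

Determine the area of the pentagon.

88

Apply the shoelace formula: 2A = Σ (x_i·y_{i+1} − x_{i+1}·y_i), indices taken mod 5.
Σ = (42) + (25) + (25) + (56) + (28) = 176
Area = |Σ|/2 = 88.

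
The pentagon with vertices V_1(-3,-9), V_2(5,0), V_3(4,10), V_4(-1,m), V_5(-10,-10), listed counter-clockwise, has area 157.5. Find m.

Write out the shoelace sum; only the two edges meeting at V_4 involve m:
2·Area = [(4·m − (-1)·10) + ((-1)·(-10) − (-10)·m)] + 155
       = 14·m + 175 = 315
⇒ m = 10.

10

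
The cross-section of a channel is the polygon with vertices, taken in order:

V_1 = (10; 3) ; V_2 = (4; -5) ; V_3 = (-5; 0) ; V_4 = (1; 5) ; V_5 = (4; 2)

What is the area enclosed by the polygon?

69

Σ = (-62) + (-25) + (-25) + (-18) + (-8) = -138
Area = |Σ|/2 = 69.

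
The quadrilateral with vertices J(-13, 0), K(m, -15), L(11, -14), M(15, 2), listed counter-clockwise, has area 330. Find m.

-3

The doubled signed area Σ (x_i y_{i+1} − x_{i+1} y_i) is linear in m.
With m=0 it equals 618; the coefficient of m is -14 (from the two edges through K).
So -14·m + 618 = 2·330 = 660 ⇒ m = -3.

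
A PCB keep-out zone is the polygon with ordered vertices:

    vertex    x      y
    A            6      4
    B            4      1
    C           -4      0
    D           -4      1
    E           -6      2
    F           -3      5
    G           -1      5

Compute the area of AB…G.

40

Apply Gauss's area formula: 2A = Σ (x_i·y_{i+1} − x_{i+1}·y_i), indices taken mod 7.
Σ = (-10) + (4) + (-4) + (-2) + (-24) + (-10) + (-34) = -80
Area = |Σ|/2 = 40.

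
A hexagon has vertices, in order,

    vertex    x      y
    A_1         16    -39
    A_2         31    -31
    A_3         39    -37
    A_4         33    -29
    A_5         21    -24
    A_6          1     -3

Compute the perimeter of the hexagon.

|A_1A_2| = √((15)² + (8)²) = √289 = 17
|A_2A_3| = √((8)² + (-6)²) = √100 = 10
|A_3A_4| = √((-6)² + (8)²) = √100 = 10
|A_4A_5| = √((-12)² + (5)²) = √169 = 13
|A_5A_6| = √((-20)² + (21)²) = √841 = 29
|A_6A_1| = √((15)² + (-36)²) = √1521 = 39
Perimeter = 17 + 10 + 10 + 13 + 29 + 39 = 118.

118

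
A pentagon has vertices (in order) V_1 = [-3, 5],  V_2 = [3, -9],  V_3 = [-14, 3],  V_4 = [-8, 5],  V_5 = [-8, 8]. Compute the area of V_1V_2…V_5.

Cross-terms: 12, -117, -46, -24, -16  ⇒  Σ = -191
Area = |Σ|/2 = 95.5.

95.5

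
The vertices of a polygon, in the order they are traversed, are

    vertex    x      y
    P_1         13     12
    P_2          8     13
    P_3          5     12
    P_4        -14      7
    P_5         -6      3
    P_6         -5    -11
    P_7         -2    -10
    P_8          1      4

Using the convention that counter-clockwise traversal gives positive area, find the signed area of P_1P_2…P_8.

P_1→P_2: (13)(13) − (8)(12) = 73
P_2→P_3: (8)(12) − (5)(13) = 31
P_3→P_4: (5)(7) − (-14)(12) = 203
P_4→P_5: (-14)(3) − (-6)(7) = 0
P_5→P_6: (-6)(-11) − (-5)(3) = 81
P_6→P_7: (-5)(-10) − (-2)(-11) = 28
P_7→P_8: (-2)(4) − (1)(-10) = 2
P_8→P_1: (1)(12) − (13)(4) = -40
Σ = 378
Signed area = Σ/2 = 189 (positive ⇒ counter-clockwise traversal).

189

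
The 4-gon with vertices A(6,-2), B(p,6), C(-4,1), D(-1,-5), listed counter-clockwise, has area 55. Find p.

The doubled signed area Σ (x_i y_{i+1} − x_{i+1} y_i) is linear in p.
With p=0 it equals 113; the coefficient of p is 3 (from the two edges through B).
So 3·p + 113 = 2·55 = 110 ⇒ p = -1.

-1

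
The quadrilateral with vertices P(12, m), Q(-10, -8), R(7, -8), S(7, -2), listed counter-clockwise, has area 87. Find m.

The doubled signed area Σ (x_i y_{i+1} − x_{i+1} y_i) is linear in m.
With m=0 it equals 106; the coefficient of m is 17 (from the two edges through P).
So 17·m + 106 = 2·87 = 174 ⇒ m = 4.

4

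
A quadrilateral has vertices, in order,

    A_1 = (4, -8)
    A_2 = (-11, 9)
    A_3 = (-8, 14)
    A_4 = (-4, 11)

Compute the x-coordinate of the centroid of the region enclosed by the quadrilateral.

Apply the surveyor's formula. First the cross-terms c_i = x_i·y_{i+1} − x_{i+1}·y_i:
  -52, -82, -32, -12  ⇒  2A = -178, A = -89.
Then Σ (x_i + x_{i+1})·c_i = 2306, so x̄ = 2306 / (6·(-89)) = -1153/267.

-1153/267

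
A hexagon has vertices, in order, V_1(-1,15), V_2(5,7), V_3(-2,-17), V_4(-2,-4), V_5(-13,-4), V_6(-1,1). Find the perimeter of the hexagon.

86

|V_1V_2| = √((6)² + (-8)²) = √100 = 10
|V_2V_3| = √((-7)² + (-24)²) = √625 = 25
|V_3V_4| = √((0)² + (13)²) = √169 = 13
|V_4V_5| = √((-11)² + (0)²) = √121 = 11
|V_5V_6| = √((12)² + (5)²) = √169 = 13
|V_6V_1| = √((0)² + (14)²) = √196 = 14
Perimeter = 10 + 25 + 13 + 11 + 13 + 14 = 86.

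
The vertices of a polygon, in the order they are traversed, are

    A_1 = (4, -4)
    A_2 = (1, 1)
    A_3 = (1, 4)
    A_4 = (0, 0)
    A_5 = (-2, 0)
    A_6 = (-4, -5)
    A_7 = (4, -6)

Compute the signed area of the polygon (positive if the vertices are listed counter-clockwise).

Apply the shoelace formula: 2A = Σ (x_i·y_{i+1} − x_{i+1}·y_i), indices taken mod 7.
A_1→A_2: (4)(1) − (1)(-4) = 8
A_2→A_3: (1)(4) − (1)(1) = 3
A_3→A_4: (1)(0) − (0)(4) = 0
A_4→A_5: (0)(0) − (-2)(0) = 0
A_5→A_6: (-2)(-5) − (-4)(0) = 10
A_6→A_7: (-4)(-6) − (4)(-5) = 44
A_7→A_1: (4)(-4) − (4)(-6) = 8
Σ = 73
Signed area = Σ/2 = 36.5 (positive ⇒ counter-clockwise traversal).

36.5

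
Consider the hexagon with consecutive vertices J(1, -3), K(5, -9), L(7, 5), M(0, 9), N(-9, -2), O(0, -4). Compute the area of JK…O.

Apply Gauss's area formula: 2A = Σ (x_i·y_{i+1} − x_{i+1}·y_i), indices taken mod 6.
Cross-terms: 6, 88, 63, 81, 36, 4  ⇒  Σ = 278
Area = |Σ|/2 = 139.

139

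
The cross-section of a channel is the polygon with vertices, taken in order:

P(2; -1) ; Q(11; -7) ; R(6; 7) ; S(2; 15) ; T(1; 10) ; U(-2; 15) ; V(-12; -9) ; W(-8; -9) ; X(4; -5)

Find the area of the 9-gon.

Σ = (-3) + (119) + (76) + (5) + (35) + (198) + (36) + (76) + (6) = 548
Area = |Σ|/2 = 274.

274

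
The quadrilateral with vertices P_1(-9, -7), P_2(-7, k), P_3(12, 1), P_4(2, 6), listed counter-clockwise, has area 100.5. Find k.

Write out the shoelace sum; only the two edges meeting at P_2 involve k:
2·Area = [((-9)·k − (-7)·(-7)) + ((-7)·1 − 12·k)] + 110
       = -21·k + 54 = 201
⇒ k = -7.

-7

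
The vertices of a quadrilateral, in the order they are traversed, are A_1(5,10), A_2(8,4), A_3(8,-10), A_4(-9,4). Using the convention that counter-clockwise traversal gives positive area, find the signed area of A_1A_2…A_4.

-170

Apply the shoelace (surveyor's) formula: 2A = Σ (x_i·y_{i+1} − x_{i+1}·y_i), indices taken mod 4.
A_1→A_2: (5)(4) − (8)(10) = -60
A_2→A_3: (8)(-10) − (8)(4) = -112
A_3→A_4: (8)(4) − (-9)(-10) = -58
A_4→A_1: (-9)(10) − (5)(4) = -110
Σ = -340
Signed area = Σ/2 = -170 (negative ⇒ clockwise traversal).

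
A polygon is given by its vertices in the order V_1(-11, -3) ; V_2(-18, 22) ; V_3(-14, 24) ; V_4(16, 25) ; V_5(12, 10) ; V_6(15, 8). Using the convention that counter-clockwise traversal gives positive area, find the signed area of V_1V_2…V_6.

-652.5

Apply Gauss's area formula: 2A = Σ (x_i·y_{i+1} − x_{i+1}·y_i), indices taken mod 6.
Σ = (-296) + (-124) + (-734) + (-140) + (-54) + (43) = -1305
Signed area = Σ/2 = -652.5 (negative ⇒ clockwise traversal).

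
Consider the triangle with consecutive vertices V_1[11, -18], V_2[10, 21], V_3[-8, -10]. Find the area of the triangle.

Apply the shoelace (surveyor's) formula: 2A = Σ (x_i·y_{i+1} − x_{i+1}·y_i), indices taken mod 3.
V_1→V_2: (11)(21) − (10)(-18) = 411
V_2→V_3: (10)(-10) − (-8)(21) = 68
V_3→V_1: (-8)(-18) − (11)(-10) = 254
Σ = 733
Area = |Σ|/2 = 366.5.

366.5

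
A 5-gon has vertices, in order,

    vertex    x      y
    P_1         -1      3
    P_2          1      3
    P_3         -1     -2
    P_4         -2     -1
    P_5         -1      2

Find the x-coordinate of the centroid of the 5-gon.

Apply the shoelace formula. First the cross-terms c_i = x_i·y_{i+1} − x_{i+1}·y_i:
  -6, 1, -3, -5, -1  ⇒  2A = -14, A = -7.
Then Σ (x_i + x_{i+1})·c_i = 26, so x̄ = 26 / (6·(-7)) = -13/21.

-13/21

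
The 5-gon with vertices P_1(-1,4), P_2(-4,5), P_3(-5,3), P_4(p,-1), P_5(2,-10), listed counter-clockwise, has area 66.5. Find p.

-8

The doubled signed area Σ (x_i y_{i+1} − x_{i+1} y_i) is linear in p.
With p=0 it equals 29; the coefficient of p is -13 (from the two edges through P_4).
So -13·p + 29 = 2·66.5 = 133 ⇒ p = -8.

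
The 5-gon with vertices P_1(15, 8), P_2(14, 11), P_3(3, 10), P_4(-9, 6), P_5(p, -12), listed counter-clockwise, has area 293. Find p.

15

Write out the shoelace sum; only the two edges meeting at P_5 involve p:
2·Area = [((-9)·(-12) − p·6) + (p·8 − 15·(-12))] + 268
       = 2·p + 556 = 586
⇒ p = 15.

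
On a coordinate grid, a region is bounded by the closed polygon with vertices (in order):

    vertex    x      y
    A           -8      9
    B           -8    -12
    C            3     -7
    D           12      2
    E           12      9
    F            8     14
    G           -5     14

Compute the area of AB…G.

389.5

Apply the shoelace (surveyor's) formula: 2A = Σ (x_i·y_{i+1} − x_{i+1}·y_i), indices taken mod 7.
Σ = (168) + (92) + (90) + (84) + (96) + (182) + (67) = 779
Area = |Σ|/2 = 389.5.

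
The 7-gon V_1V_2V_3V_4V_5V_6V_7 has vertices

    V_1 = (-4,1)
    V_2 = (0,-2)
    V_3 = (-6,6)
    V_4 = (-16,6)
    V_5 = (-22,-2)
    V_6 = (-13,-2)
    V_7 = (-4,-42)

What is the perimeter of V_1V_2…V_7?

128

|V_1V_2| = √((4)² + (-3)²) = √25 = 5
|V_2V_3| = √((-6)² + (8)²) = √100 = 10
|V_3V_4| = √((-10)² + (0)²) = √100 = 10
|V_4V_5| = √((-6)² + (-8)²) = √100 = 10
|V_5V_6| = √((9)² + (0)²) = √81 = 9
|V_6V_7| = √((9)² + (-40)²) = √1681 = 41
|V_7V_1| = √((0)² + (43)²) = √1849 = 43
Perimeter = 5 + 10 + 10 + 10 + 9 + 41 + 43 = 128.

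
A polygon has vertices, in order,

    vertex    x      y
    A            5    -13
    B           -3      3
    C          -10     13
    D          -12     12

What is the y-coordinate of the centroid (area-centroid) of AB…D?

Apply the shoelace (surveyor's) formula. First the cross-terms c_i = x_i·y_{i+1} − x_{i+1}·y_i:
  -24, -9, 36, 96  ⇒  2A = 99, A = 49.5.
Then Σ (y_i + y_{i+1})·c_i = 900, so ȳ = 900 / (6·49.5) = 100/33.

100/33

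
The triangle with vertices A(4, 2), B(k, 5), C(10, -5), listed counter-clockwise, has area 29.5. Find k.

-7

Write out the shoelace sum; only the two edges meeting at B involve k:
2·Area = [(4·5 − k·2) + (k·(-5) − 10·5)] + 40
       = -7·k + 10 = 59
⇒ k = -7.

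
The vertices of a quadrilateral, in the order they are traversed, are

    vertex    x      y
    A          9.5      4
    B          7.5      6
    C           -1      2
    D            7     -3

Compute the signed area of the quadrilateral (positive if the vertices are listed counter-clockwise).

46.75

Apply the shoelace formula: 2A = Σ (x_i·y_{i+1} − x_{i+1}·y_i), indices taken mod 4.
Σ = (27) + (21) + (-11) + (56.5) = 93.5
Signed area = Σ/2 = 46.75 (positive ⇒ counter-clockwise traversal).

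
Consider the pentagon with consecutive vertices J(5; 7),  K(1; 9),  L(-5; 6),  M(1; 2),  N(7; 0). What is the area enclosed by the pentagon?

Apply the shoelace formula: 2A = Σ (x_i·y_{i+1} − x_{i+1}·y_i), indices taken mod 5.
Σ = (38) + (51) + (-16) + (-14) + (49) = 108
Area = |Σ|/2 = 54.

54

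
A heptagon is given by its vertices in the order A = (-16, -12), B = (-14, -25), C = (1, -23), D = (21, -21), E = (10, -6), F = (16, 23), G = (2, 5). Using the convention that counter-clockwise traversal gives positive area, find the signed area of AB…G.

770.5

Apply the surveyor's formula: 2A = Σ (x_i·y_{i+1} − x_{i+1}·y_i), indices taken mod 7.
Σ = (232) + (347) + (462) + (84) + (326) + (34) + (56) = 1541
Signed area = Σ/2 = 770.5 (positive ⇒ counter-clockwise traversal).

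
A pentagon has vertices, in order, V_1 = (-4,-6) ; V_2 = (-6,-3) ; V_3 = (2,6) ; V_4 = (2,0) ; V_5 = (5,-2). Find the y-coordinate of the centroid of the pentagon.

-61/54

Apply the surveyor's formula. First the cross-terms c_i = x_i·y_{i+1} − x_{i+1}·y_i:
  -24, -30, -12, -4, -38  ⇒  2A = -108, A = -54.
Then Σ (y_i + y_{i+1})·c_i = 366, so ȳ = 366 / (6·(-54)) = -61/54.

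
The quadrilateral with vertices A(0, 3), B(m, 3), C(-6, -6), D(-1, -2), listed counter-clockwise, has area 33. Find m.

-5

Write out the shoelace sum; only the two edges meeting at B involve m:
2·Area = [(0·3 − m·3) + (m·(-6) − (-6)·3)] + 3
       = -9·m + 21 = 66
⇒ m = -5.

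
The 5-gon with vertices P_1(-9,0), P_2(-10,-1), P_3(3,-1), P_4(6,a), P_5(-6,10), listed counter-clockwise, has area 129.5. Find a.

9

The doubled signed area Σ (x_i y_{i+1} − x_{i+1} y_i) is linear in a.
With a=0 it equals 178; the coefficient of a is 9 (from the two edges through P_4).
So 9·a + 178 = 2·129.5 = 259 ⇒ a = 9.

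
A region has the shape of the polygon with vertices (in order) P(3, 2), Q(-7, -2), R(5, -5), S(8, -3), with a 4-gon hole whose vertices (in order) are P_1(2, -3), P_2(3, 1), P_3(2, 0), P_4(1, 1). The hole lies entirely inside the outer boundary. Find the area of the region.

48.5

Outer boundary:
Apply the shoelace (surveyor's) formula: 2A = Σ (x_i·y_{i+1} − x_{i+1}·y_i), indices taken mod 4.
Cross-terms: 8, 45, 25, 25  ⇒  Σ = 103
Area = |Σ|/2 = 51.5.
Hole:
Σ = (11) + (-2) + (2) + (-5) = 6
Area = |Σ|/2 = 3.
Net area = 51.5 − 3 = 48.5.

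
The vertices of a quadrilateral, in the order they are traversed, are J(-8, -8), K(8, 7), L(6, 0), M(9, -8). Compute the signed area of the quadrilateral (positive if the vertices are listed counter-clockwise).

Σ = (8) + (-42) + (-48) + (-136) = -218
Signed area = Σ/2 = -109 (negative ⇒ clockwise traversal).

-109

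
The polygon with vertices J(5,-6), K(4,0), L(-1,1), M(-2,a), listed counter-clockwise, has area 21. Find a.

0

The doubled signed area Σ (x_i y_{i+1} − x_{i+1} y_i) is linear in a.
With a=0 it equals 42; the coefficient of a is -6 (from the two edges through M).
So -6·a + 42 = 2·21 = 42 ⇒ a = 0.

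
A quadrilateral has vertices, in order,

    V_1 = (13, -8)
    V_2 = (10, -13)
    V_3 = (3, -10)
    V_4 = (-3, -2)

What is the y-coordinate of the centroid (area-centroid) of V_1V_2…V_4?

Apply the shoelace formula. First the cross-terms c_i = x_i·y_{i+1} − x_{i+1}·y_i:
  -89, -61, -36, 50  ⇒  2A = -136, A = -68.
Then Σ (y_i + y_{i+1})·c_i = 3204, so ȳ = 3204 / (6·(-68)) = -267/34.

-267/34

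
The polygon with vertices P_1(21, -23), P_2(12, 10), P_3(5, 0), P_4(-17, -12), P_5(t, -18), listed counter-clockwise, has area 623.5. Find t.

The doubled signed area Σ (x_i y_{i+1} − x_{i+1} y_i) is linear in t.
With t=0 it equals 1060; the coefficient of t is -11 (from the two edges through P_5).
So -11·t + 1060 = 2·623.5 = 1247 ⇒ t = -17.

-17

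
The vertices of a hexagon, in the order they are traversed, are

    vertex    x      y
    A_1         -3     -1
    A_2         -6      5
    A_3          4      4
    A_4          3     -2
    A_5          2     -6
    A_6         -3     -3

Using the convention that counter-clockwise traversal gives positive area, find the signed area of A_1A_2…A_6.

-64.5

Apply the surveyor's formula: 2A = Σ (x_i·y_{i+1} − x_{i+1}·y_i), indices taken mod 6.
Σ = (-21) + (-44) + (-20) + (-14) + (-24) + (-6) = -129
Signed area = Σ/2 = -64.5 (negative ⇒ clockwise traversal).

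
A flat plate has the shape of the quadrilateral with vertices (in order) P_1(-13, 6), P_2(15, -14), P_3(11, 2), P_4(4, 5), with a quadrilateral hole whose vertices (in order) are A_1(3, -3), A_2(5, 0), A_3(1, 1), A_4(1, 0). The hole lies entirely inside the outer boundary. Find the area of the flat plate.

Outer boundary:
Σ = (92) + (184) + (47) + (89) = 412
Area = |Σ|/2 = 206.
Hole:
Cross-terms: 15, 5, -1, -3  ⇒  Σ = 16
Area = |Σ|/2 = 8.
Net area = 206 − 8 = 198.

198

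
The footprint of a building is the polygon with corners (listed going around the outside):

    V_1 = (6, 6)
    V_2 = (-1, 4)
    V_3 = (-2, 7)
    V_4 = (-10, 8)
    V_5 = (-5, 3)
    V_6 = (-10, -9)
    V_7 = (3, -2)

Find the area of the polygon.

123.5

Cross-terms: 30, 1, 54, 10, 75, 47, 30  ⇒  Σ = 247
Area = |Σ|/2 = 123.5.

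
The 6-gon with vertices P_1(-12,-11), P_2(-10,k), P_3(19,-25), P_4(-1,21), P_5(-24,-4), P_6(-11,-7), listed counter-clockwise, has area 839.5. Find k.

-16

Write out the shoelace sum; only the two edges meeting at P_2 involve k:
2·Area = [((-12)·k − (-10)·(-11)) + ((-10)·(-25) − 19·k)] + 1043
       = -31·k + 1183 = 1679
⇒ k = -16.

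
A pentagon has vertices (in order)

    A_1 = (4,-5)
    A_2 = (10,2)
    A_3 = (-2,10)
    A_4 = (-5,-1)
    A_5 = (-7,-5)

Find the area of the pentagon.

143.5

Apply the shoelace formula: 2A = Σ (x_i·y_{i+1} − x_{i+1}·y_i), indices taken mod 5.
A_1→A_2: (4)(2) − (10)(-5) = 58
A_2→A_3: (10)(10) − (-2)(2) = 104
A_3→A_4: (-2)(-1) − (-5)(10) = 52
A_4→A_5: (-5)(-5) − (-7)(-1) = 18
A_5→A_1: (-7)(-5) − (4)(-5) = 55
Σ = 287
Area = |Σ|/2 = 143.5.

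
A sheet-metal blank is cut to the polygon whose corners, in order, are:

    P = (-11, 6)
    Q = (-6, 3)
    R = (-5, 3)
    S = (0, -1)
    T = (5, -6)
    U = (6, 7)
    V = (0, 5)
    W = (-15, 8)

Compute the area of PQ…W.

Apply the shoelace formula: 2A = Σ (x_i·y_{i+1} − x_{i+1}·y_i), indices taken mod 8.
P→Q: (-11)(3) − (-6)(6) = 3
Q→R: (-6)(3) − (-5)(3) = -3
R→S: (-5)(-1) − (0)(3) = 5
S→T: (0)(-6) − (5)(-1) = 5
T→U: (5)(7) − (6)(-6) = 71
U→V: (6)(5) − (0)(7) = 30
V→W: (0)(8) − (-15)(5) = 75
W→P: (-15)(6) − (-11)(8) = -2
Σ = 184
Area = |Σ|/2 = 92.

92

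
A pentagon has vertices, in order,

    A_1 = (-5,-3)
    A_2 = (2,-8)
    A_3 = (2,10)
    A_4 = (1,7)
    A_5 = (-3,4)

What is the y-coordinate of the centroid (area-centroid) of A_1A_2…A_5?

-31/210

Apply the shoelace formula. First the cross-terms c_i = x_i·y_{i+1} − x_{i+1}·y_i:
  46, 36, 4, 25, 29  ⇒  2A = 140, A = 70.
Then Σ (y_i + y_{i+1})·c_i = -62, so ȳ = -62 / (6·70) = -31/210.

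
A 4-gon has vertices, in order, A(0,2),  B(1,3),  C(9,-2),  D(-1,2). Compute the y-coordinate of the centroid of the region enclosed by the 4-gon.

47/51

Apply the surveyor's formula. First the cross-terms c_i = x_i·y_{i+1} − x_{i+1}·y_i:
  -2, -29, 16, -2  ⇒  2A = -17, A = -8.5.
Then Σ (y_i + y_{i+1})·c_i = -47, so ȳ = -47 / (6·(-8.5)) = 47/51.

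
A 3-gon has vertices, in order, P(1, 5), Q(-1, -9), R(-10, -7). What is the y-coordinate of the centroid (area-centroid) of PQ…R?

-11/3

Apply Gauss's area formula. First the cross-terms c_i = x_i·y_{i+1} − x_{i+1}·y_i:
  -4, -83, -43  ⇒  2A = -130, A = -65.
Then Σ (y_i + y_{i+1})·c_i = 1430, so ȳ = 1430 / (6·(-65)) = -11/3.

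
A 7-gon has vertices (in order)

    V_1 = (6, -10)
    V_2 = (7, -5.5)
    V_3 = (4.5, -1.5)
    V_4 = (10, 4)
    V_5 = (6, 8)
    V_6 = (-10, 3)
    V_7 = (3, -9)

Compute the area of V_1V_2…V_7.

171.625

V_1→V_2: (6)(-5.5) − (7)(-10) = 37
V_2→V_3: (7)(-1.5) − (4.5)(-5.5) = 14.25
V_3→V_4: (4.5)(4) − (10)(-1.5) = 33
V_4→V_5: (10)(8) − (6)(4) = 56
V_5→V_6: (6)(3) − (-10)(8) = 98
V_6→V_7: (-10)(-9) − (3)(3) = 81
V_7→V_1: (3)(-10) − (6)(-9) = 24
Σ = 343.25
Area = |Σ|/2 = 171.625.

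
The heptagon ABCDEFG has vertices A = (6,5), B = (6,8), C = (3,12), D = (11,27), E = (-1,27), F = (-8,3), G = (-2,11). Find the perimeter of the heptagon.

|AB| = √((0)² + (3)²) = √9 = 3
|BC| = √((-3)² + (4)²) = √25 = 5
|CD| = √((8)² + (15)²) = √289 = 17
|DE| = √((-12)² + (0)²) = √144 = 12
|EF| = √((-7)² + (-24)²) = √625 = 25
|FG| = √((6)² + (8)²) = √100 = 10
|GA| = √((8)² + (-6)²) = √100 = 10
Perimeter = 3 + 5 + 17 + 12 + 25 + 10 + 10 = 82.

82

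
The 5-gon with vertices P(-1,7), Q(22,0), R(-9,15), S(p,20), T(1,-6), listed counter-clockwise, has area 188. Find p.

The doubled signed area Σ (x_i y_{i+1} − x_{i+1} y_i) is linear in p.
With p=0 it equals -23; the coefficient of p is -21 (from the two edges through S).
So -21·p + -23 = 2·188 = 376 ⇒ p = -19.

-19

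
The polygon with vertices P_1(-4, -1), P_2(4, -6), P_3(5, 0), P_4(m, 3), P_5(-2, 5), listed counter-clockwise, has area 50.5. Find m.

Write out the shoelace sum; only the two edges meeting at P_4 involve m:
2·Area = [(5·3 − m·0) + (m·5 − (-2)·3)] + 80
       = 5·m + 101 = 101
⇒ m = 0.

0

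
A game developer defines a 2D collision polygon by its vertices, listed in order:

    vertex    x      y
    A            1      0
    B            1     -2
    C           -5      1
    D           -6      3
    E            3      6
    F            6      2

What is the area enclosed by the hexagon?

48.5

Apply the surveyor's formula: 2A = Σ (x_i·y_{i+1} − x_{i+1}·y_i), indices taken mod 6.
Σ = (-2) + (-9) + (-9) + (-45) + (-30) + (-2) = -97
Area = |Σ|/2 = 48.5.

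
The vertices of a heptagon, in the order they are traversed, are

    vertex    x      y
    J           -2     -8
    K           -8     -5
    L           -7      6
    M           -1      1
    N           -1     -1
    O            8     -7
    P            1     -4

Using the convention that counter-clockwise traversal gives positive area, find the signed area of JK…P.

-81

Cross-terms: -54, -83, -1, 2, 15, -25, -16  ⇒  Σ = -162
Signed area = Σ/2 = -81 (negative ⇒ clockwise traversal).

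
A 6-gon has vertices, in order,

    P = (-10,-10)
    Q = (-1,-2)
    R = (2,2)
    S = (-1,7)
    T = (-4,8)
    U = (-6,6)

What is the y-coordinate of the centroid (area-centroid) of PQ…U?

Apply the shoelace (surveyor's) formula. First the cross-terms c_i = x_i·y_{i+1} − x_{i+1}·y_i:
  10, 2, 16, 20, 24, 120  ⇒  2A = 192, A = 96.
Then Σ (y_i + y_{i+1})·c_i = 180, so ȳ = 180 / (6·96) = 0.3125.

0.3125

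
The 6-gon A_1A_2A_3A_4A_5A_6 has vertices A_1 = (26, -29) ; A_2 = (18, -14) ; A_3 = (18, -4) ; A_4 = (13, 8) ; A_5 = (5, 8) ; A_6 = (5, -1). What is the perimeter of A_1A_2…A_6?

92

|A_1A_2| = √((-8)² + (15)²) = √289 = 17
|A_2A_3| = √((0)² + (10)²) = √100 = 10
|A_3A_4| = √((-5)² + (12)²) = √169 = 13
|A_4A_5| = √((-8)² + (0)²) = √64 = 8
|A_5A_6| = √((0)² + (-9)²) = √81 = 9
|A_6A_1| = √((21)² + (-28)²) = √1225 = 35
Perimeter = 17 + 10 + 13 + 8 + 9 + 35 = 92.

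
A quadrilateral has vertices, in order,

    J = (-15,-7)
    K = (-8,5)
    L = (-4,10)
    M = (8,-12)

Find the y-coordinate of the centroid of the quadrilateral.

Apply the shoelace (surveyor's) formula. First the cross-terms c_i = x_i·y_{i+1} − x_{i+1}·y_i:
  -131, -60, -32, -236  ⇒  2A = -459, A = -229.5.
Then Σ (y_i + y_{i+1})·c_i = 3910, so ȳ = 3910 / (6·(-229.5)) = -230/81.

-230/81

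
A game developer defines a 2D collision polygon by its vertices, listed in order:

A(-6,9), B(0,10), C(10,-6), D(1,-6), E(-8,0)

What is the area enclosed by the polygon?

167

Cross-terms: -60, -100, -54, -48, -72  ⇒  Σ = -334
Area = |Σ|/2 = 167.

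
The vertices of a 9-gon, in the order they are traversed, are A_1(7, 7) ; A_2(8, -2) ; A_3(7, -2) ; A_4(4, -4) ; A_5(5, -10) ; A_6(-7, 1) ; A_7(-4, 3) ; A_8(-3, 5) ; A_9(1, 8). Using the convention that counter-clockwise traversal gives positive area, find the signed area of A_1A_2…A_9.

-141.5

Apply Gauss's area formula: 2A = Σ (x_i·y_{i+1} − x_{i+1}·y_i), indices taken mod 9.
Σ = (-70) + (-2) + (-20) + (-20) + (-65) + (-17) + (-11) + (-29) + (-49) = -283
Signed area = Σ/2 = -141.5 (negative ⇒ clockwise traversal).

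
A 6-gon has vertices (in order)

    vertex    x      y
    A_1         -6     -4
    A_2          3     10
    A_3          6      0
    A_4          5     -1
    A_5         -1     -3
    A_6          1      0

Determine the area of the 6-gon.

65.5

A_1→A_2: (-6)(10) − (3)(-4) = -48
A_2→A_3: (3)(0) − (6)(10) = -60
A_3→A_4: (6)(-1) − (5)(0) = -6
A_4→A_5: (5)(-3) − (-1)(-1) = -16
A_5→A_6: (-1)(0) − (1)(-3) = 3
A_6→A_1: (1)(-4) − (-6)(0) = -4
Σ = -131
Area = |Σ|/2 = 65.5.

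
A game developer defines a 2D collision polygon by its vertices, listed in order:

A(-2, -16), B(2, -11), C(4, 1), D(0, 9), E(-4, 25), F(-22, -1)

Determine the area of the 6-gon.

538

Apply the surveyor's formula: 2A = Σ (x_i·y_{i+1} − x_{i+1}·y_i), indices taken mod 6.
A→B: (-2)(-11) − (2)(-16) = 54
B→C: (2)(1) − (4)(-11) = 46
C→D: (4)(9) − (0)(1) = 36
D→E: (0)(25) − (-4)(9) = 36
E→F: (-4)(-1) − (-22)(25) = 554
F→A: (-22)(-16) − (-2)(-1) = 350
Σ = 1076
Area = |Σ|/2 = 538.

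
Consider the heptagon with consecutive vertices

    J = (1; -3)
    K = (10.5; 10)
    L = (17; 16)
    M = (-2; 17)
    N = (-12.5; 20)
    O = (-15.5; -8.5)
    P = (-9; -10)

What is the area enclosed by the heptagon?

532.375

Cross-terms: 41.5, -2, 321, 172.5, 416.25, 78.5, 37  ⇒  Σ = 1064.75
Area = |Σ|/2 = 532.375.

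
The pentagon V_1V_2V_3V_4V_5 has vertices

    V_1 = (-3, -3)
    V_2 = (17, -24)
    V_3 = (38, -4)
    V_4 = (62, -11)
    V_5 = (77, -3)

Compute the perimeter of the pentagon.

180

|V_1V_2| = √((20)² + (-21)²) = √841 = 29
|V_2V_3| = √((21)² + (20)²) = √841 = 29
|V_3V_4| = √((24)² + (-7)²) = √625 = 25
|V_4V_5| = √((15)² + (8)²) = √289 = 17
|V_5V_1| = √((-80)² + (0)²) = √6400 = 80
Perimeter = 29 + 29 + 25 + 17 + 80 = 180.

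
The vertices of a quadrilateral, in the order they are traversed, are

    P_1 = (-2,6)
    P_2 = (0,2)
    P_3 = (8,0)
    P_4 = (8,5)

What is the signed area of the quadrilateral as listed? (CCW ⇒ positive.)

Σ = (-4) + (-16) + (40) + (58) = 78
Signed area = Σ/2 = 39 (positive ⇒ counter-clockwise traversal).

39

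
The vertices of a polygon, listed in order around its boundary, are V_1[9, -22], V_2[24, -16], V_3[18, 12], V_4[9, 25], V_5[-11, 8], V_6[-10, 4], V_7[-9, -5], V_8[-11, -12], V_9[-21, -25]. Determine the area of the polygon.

1267

V_1→V_2: (9)(-16) − (24)(-22) = 384
V_2→V_3: (24)(12) − (18)(-16) = 576
V_3→V_4: (18)(25) − (9)(12) = 342
V_4→V_5: (9)(8) − (-11)(25) = 347
V_5→V_6: (-11)(4) − (-10)(8) = 36
V_6→V_7: (-10)(-5) − (-9)(4) = 86
V_7→V_8: (-9)(-12) − (-11)(-5) = 53
V_8→V_9: (-11)(-25) − (-21)(-12) = 23
V_9→V_1: (-21)(-22) − (9)(-25) = 687
Σ = 2534
Area = |Σ|/2 = 1267.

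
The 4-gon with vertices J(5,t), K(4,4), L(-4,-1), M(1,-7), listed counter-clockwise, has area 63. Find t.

-10

The doubled signed area Σ (x_i y_{i+1} − x_{i+1} y_i) is linear in t.
With t=0 it equals 96; the coefficient of t is -3 (from the two edges through J).
So -3·t + 96 = 2·63 = 126 ⇒ t = -10.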